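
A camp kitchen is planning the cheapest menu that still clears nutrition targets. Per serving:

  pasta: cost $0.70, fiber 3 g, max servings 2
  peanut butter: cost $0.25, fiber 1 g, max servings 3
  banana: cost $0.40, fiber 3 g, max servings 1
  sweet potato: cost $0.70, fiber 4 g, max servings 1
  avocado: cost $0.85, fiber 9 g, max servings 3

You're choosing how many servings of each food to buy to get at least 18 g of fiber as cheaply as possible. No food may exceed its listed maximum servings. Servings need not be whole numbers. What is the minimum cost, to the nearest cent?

Cost per g of fiber: avocado $0.0944, banana $0.1333, sweet potato $0.1750, pasta $0.2333, peanut butter $0.2500.
Take 2 servings of avocado: +18.0 g fiber for $1.70 (total $1.70, still need 0.0 g).
Filling from the cheapest source first is optimal under one linear minimum: $1.70.

$1.70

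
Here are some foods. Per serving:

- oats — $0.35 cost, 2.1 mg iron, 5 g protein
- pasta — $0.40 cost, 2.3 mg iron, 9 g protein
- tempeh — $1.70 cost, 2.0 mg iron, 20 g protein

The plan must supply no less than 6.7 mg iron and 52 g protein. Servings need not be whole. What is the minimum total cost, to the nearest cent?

At the optimum either one food covers both requirements or two foods hit both targets exactly; no other combination can be cheaper.
oats only: max(6.7/2.1, 52/5) = 10.4 servings → $3.64.
pasta only: max(6.7/2.3, 52/9) = 5.778 servings → $2.31.
tempeh only: max(6.7/2.0, 52/20) = 3.35 servings → $5.70.
oats + pasta: the both-tight solution has a negative serving — not a feasible corner.
oats + tempeh with both tight: 0.9375 servings and 2.366 servings → $4.35.
pasta + tempeh with both tight: 1.071 servings and 2.118 servings → $4.03.
So the least-cost plan costs $2.31.

$2.31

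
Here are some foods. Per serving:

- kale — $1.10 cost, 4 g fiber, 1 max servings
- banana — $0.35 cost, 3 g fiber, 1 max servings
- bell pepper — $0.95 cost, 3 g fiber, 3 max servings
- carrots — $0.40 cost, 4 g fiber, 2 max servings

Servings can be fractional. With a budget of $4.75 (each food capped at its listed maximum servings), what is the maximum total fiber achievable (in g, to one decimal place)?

Fiber per dollar: carrots 10, banana 8.571, kale 3.636, bell pepper 3.158.
Take 2 servings of carrots: spends $0.80, +8.0 g fiber (running total 8.0 g).
Take 1 serving of banana: spends $0.35, +3.0 g fiber (running total 11.0 g).
Take 1 serving of kale: spends $1.10, +4.0 g fiber (running total 15.0 g).
Take 2.632 servings of bell pepper: spends $2.50, +7.9 g fiber (running total 22.9 g).
Filling greedily by fiber-per-dollar is optimal for one linear limit, giving 22.9 g.

22.9 g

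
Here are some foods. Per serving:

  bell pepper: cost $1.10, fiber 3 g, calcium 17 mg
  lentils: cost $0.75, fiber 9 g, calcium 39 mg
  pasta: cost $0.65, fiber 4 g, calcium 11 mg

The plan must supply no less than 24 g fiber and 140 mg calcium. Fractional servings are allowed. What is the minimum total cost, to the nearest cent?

At the optimum either one food covers both requirements or two foods hit both targets exactly; no other combination can be cheaper.
bell pepper only: max(24/3, 140/17) = 8.235 servings → $9.06.
lentils only: max(24/9, 140/39) = 3.59 servings → $2.69.
pasta only: max(24/4, 140/11) = 12.73 servings → $8.27.
bell pepper + lentils: intersection lies outside the first quadrant.
bell pepper + pasta: the both-tight solution has a negative serving — not a feasible corner.
lentils + pasta with both targets exact would need a negative amount; discard.
So the least-cost plan costs $2.69.

$2.69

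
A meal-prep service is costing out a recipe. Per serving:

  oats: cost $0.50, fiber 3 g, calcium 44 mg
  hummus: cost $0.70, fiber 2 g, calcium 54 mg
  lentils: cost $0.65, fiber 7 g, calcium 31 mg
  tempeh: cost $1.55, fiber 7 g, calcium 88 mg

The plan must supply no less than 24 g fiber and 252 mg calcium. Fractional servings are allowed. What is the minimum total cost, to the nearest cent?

$3.28

At the optimum either one food covers both requirements or two foods hit both targets exactly; no other combination can be cheaper.
oats only: max(24/3, 252/44) = 8 servings → $4.00.
hummus only: max(24/2, 252/54) = 12 servings → $8.40.
lentils only: max(24/7, 252/31) = 8.129 servings → $5.28.
tempeh only: max(24/7, 252/88) = 3.429 servings → $5.31.
oats + hummus: intersection lies outside the first quadrant.
oats + lentils with both tight: 4.744 servings and 1.395 servings → $3.28.
oats + tempeh: intersection lies outside the first quadrant.
hummus + lentils with both tight: 3.228 servings and 2.506 servings → $3.89.
hummus + tempeh with both targets exact would need a negative amount; discard.
lentils + tempeh with both tight: 0.8722 servings and 2.556 servings → $4.53.
Cheapest feasible corner: $3.28.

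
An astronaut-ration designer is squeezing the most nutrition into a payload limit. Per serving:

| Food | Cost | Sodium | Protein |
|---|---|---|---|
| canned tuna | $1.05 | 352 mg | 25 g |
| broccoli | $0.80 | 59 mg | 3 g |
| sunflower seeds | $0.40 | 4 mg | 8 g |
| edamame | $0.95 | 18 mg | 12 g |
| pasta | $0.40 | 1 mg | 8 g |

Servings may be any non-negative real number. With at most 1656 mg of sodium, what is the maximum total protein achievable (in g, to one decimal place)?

13248.0 g

Protein per mg sodium: pasta 8, sunflower seeds 2, edamame 0.6667, canned tuna 0.07102, broccoli 0.05085.
With no serving limits, spend the whole sodium allowance on pasta: 1656 mg / 1 mg × 8 g = 13248.0 g.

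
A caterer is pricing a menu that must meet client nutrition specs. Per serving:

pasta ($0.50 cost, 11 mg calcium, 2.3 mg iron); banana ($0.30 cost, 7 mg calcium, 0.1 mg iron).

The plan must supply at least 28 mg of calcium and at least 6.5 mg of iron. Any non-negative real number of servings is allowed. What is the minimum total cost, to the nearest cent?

$1.41

Minimising a linear cost over {calcium ≥ 28, iron ≥ 6.5, servings ≥ 0} — the optimum is at a vertex, using one or two foods.
pasta only: max(28/11, 6.5/2.3) = 2.826 servings → $1.41.
banana only: max(28/7, 6.5/0.1) = 65 servings → $19.50.
pasta + banana: the both-tight solution has a negative serving — not a feasible corner.
The minimum over all feasible corners is $1.41.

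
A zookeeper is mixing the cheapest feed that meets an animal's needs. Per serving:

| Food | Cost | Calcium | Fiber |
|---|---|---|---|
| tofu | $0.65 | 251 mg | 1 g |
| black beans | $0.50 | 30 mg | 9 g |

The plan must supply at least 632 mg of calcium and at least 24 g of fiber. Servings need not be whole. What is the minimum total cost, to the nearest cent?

Minimising a linear cost over {calcium ≥ 632, fiber ≥ 24, servings ≥ 0} — the optimum is at a vertex, using one or two foods.
tofu only: max(632/251, 24/1) = 24 servings → $15.60.
black beans only: max(632/30, 24/9) = 21.07 servings → $10.53.
tofu + black beans with both tight: 2.229 servings and 2.419 servings → $2.66.
The minimum over all feasible corners is $2.66.

$2.66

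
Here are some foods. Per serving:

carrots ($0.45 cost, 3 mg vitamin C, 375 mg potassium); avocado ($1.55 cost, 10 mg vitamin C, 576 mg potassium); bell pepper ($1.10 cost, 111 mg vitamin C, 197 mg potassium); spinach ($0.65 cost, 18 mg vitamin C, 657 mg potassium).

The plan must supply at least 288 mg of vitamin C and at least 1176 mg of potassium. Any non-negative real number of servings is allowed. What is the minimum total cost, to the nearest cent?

An LP optimum is at a vertex; with two nutrient constraints at most two foods are used. Check each candidate.
carrots only: max(288/3, 1176/375) = 96 servings → $43.20.
avocado only: max(288/10, 1176/576) = 28.8 servings → $44.64.
bell pepper only: max(288/111, 1176/197) = 5.97 servings → $6.57.
spinach only: max(288/18, 1176/657) = 16 servings → $10.40.
carrots + avocado with both targets exact would need a negative amount; discard.
carrots + bell pepper with both tight: 1.799 servings and 2.546 servings → $3.61.
carrots + spinach: intersection lies outside the first quadrant.
avocado + bell pepper with both tight: 1.191 servings and 2.487 servings → $4.58.
avocado + spinach with both targets exact would need a negative amount; discard.
bell pepper + spinach with both tight: 2.422 servings and 1.064 servings → $3.36.
Cheapest feasible corner: $3.36.

$3.36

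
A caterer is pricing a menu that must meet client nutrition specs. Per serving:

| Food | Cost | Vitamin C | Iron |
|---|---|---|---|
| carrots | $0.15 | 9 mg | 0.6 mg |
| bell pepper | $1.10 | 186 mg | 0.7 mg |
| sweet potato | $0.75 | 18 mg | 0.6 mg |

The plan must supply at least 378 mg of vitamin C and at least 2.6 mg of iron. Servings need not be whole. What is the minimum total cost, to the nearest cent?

Two binding constraints pin down two serving amounts, so the optimal mix uses at most two foods. The candidates are each food alone (scaled to the tighter of vitamin C/iron) and each pair with both constraints tight.
carrots only: max(378/9, 2.6/0.6) = 42 servings → $6.30.
bell pepper only: max(378/186, 2.6/0.7) = 3.714 servings → $4.09.
sweet potato only: max(378/18, 2.6/0.6) = 21 servings → $15.75.
carrots + bell pepper with both tight: 2.08 servings and 1.932 servings → $2.44.
carrots + sweet potato with both targets exact would need a negative amount; discard.
bell pepper + sweet potato with both tight: 1.818 servings and 2.212 servings → $3.66.
So the least-cost plan costs $2.44.

$2.44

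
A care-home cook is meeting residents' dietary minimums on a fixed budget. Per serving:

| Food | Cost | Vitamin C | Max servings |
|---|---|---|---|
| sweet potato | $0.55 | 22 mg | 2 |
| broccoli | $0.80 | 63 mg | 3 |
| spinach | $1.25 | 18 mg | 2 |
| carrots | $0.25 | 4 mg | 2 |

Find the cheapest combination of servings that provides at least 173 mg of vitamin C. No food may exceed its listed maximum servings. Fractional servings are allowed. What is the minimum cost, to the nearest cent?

Cost per mg of vitamin C: broccoli $0.0127, sweet potato $0.0250, carrots $0.0625, spinach $0.0694.
Take 2.746 servings of broccoli: +173.0 mg vitamin C for $2.20 (total $2.20, still need 0.0 mg).
Greedy by cheapest-per-mg is optimal for a single linear constraint, so the minimum cost is $2.20.

$2.20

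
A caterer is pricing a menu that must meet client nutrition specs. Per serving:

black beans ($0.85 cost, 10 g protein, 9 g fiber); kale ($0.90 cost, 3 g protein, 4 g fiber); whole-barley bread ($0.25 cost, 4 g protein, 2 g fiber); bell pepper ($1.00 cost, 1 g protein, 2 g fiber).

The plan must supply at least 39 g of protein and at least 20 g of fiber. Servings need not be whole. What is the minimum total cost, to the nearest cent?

$2.47

With two linear requirements the optimum uses one or two foods; enumerate the corners.
black beans only: max(39/10, 20/9) = 3.9 servings → $3.31.
kale only: max(39/3, 20/4) = 13 servings → $11.70.
whole-barley bread only: max(39/4, 20/2) = 10 servings → $2.50.
bell pepper only: max(39/1, 20/2) = 39 servings → $39.00.
black beans + kale: intersection lies outside the first quadrant.
black beans + whole-barley bread with both tight: 0.125 servings and 9.438 servings → $2.47.
black beans + bell pepper: the both-tight solution has a negative serving — not a feasible corner.
kale + whole-barley bread with both tight: 0.2 servings and 9.6 servings → $2.58.
kale + bell pepper: intersection lies outside the first quadrant.
whole-barley bread + bell pepper with both tight: 9.667 servings and 0.3333 servings → $2.75.
The minimum over all feasible corners is $2.47.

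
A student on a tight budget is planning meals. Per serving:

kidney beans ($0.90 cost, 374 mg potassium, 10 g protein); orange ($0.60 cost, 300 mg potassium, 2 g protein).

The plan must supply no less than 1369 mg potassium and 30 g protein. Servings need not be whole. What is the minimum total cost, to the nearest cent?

At the optimum either one food covers both requirements or two foods hit both targets exactly; no other combination can be cheaper.
kidney beans only: max(1369/374, 30/10) = 3.66 servings → $3.29.
orange only: max(1369/300, 30/2) = 15 servings → $9.00.
kidney beans + orange with both tight: 2.781 servings and 1.097 servings → $3.16.
So the least-cost plan costs $3.16.

$3.16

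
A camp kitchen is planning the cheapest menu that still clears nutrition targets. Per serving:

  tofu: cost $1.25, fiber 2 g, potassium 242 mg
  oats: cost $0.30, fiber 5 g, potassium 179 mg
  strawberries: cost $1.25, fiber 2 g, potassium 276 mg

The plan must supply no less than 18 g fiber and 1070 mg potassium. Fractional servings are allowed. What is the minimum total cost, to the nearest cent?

$1.79

The cheapest plan sits at a corner of the feasible region — with two constraints it uses at most two foods.
tofu only: max(18/2, 1070/242) = 9 servings → $11.25.
oats only: max(18/5, 1070/179) = 5.978 servings → $1.79.
strawberries only: max(18/2, 1070/276) = 9 servings → $11.25.
tofu + oats with both tight: 2.498 servings and 2.601 servings → $3.90.
tofu + strawberries: intersection lies outside the first quadrant.
oats + strawberries with both tight: 2.767 servings and 2.082 servings → $3.43.
The minimum over all feasible corners is $1.79.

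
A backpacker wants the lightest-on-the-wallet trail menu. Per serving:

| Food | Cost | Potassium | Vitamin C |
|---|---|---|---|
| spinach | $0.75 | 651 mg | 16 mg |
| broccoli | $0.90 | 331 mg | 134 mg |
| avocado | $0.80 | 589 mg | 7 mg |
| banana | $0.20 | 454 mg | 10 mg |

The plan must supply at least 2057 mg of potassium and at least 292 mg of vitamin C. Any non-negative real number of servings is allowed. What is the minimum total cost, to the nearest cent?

A basic optimal solution has at most two foods positive. Try each food alone and each pair with both targets met exactly.
spinach only: max(2057/651, 292/16) = 18.25 servings → $13.69.
broccoli only: max(2057/331, 292/134) = 6.215 servings → $5.59.
avocado only: max(2057/589, 292/7) = 41.71 servings → $33.37.
banana only: max(2057/454, 292/10) = 29.2 servings → $5.84.
spinach + broccoli with both tight: 2.184 servings and 1.918 servings → $3.36.
spinach + avocado with both targets exact would need a negative amount; discard.
spinach + banana: the both-tight solution has a negative serving — not a feasible corner.
broccoli + avocado with both tight: 2.057 servings and 2.336 servings → $3.72.
broccoli + banana with both tight: 1.947 servings and 3.111 servings → $2.37.
avocado + banana: the both-tight solution has a negative serving — not a feasible corner.
So the least-cost plan costs $2.37.

$2.37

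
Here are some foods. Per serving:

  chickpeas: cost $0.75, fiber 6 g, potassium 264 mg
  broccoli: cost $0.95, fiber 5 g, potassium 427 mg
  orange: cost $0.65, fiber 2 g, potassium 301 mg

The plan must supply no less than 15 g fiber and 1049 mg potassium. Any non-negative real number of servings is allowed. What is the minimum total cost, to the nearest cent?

$2.49

An LP optimum is at a vertex; with two nutrient constraints at most two foods are used. Check each candidate.
chickpeas only: max(15/6, 1049/264) = 3.973 servings → $2.98.
broccoli only: max(15/5, 1049/427) = 3 servings → $2.85.
orange only: max(15/2, 1049/301) = 7.5 servings → $4.88.
chickpeas + broccoli with both tight: 0.934 servings and 1.879 servings → $2.49.
chickpeas + orange with both tight: 1.891 servings and 1.826 servings → $2.61.
broccoli + orange: intersection lies outside the first quadrant.
The minimum over all feasible corners is $2.49.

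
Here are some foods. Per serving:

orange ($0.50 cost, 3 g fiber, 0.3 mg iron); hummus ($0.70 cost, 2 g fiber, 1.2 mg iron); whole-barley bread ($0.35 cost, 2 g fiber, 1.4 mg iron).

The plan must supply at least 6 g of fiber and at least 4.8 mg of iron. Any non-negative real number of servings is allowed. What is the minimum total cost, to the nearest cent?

$1.20

With two linear requirements the optimum uses one or two foods; enumerate the corners.
orange only: max(6/3, 4.8/0.3) = 16 servings → $8.00.
hummus only: max(6/2, 4.8/1.2) = 4 servings → $2.80.
whole-barley bread only: max(6/2, 4.8/1.4) = 3.429 servings → $1.20.
orange + hummus with both targets exact would need a negative amount; discard.
orange + whole-barley bread with both targets exact would need a negative amount; discard.
hummus + whole-barley bread: intersection lies outside the first quadrant.
So the least-cost plan costs $1.20.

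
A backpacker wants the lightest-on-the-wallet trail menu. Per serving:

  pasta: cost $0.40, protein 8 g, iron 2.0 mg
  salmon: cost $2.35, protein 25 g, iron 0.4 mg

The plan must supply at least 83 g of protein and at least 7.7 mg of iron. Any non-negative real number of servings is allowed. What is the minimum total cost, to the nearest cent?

Check every corner: each single food scaled to meet both minima, and each pair solved so both constraints bind.
pasta only: max(83/8, 7.7/2.0) = 10.38 servings → $4.15.
salmon only: max(83/25, 7.7/0.4) = 19.25 servings → $45.24.
pasta + salmon with both tight: 3.404 servings and 2.231 servings → $6.60.
Cheapest feasible corner: $4.15.

$4.15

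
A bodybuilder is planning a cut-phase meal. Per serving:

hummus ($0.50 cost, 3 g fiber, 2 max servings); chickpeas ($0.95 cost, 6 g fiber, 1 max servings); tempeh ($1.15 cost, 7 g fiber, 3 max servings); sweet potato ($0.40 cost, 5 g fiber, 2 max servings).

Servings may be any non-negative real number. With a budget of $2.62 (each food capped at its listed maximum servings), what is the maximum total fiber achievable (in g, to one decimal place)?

Fiber per dollar: sweet potato 12.5, chickpeas 6.316, tempeh 6.087, hummus 6.
Take 2 servings of sweet potato: spends $0.80, +10.0 g fiber (running total 10.0 g).
Take 1 serving of chickpeas: spends $0.95, +6.0 g fiber (running total 16.0 g).
Take 0.7565 servings of tempeh: spends $0.87, +5.3 g fiber (running total 21.3 g).
Greedy by best ratio exhausts the cost allowance optimally: 21.3 g.

21.3 g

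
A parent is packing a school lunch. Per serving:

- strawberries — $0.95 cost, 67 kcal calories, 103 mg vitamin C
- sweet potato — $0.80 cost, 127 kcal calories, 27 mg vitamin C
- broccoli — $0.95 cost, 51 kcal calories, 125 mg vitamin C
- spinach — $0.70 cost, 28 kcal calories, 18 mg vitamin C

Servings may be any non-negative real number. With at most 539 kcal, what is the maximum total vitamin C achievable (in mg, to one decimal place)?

Vitamin C per kcal: broccoli 2.451, strawberries 1.537, spinach 0.6429, sweet potato 0.2126.
With no serving limits, spend the whole calories allowance on broccoli: 539 kcal / 51 kcal × 125 mg = 1321.1 mg.

1321.1 mg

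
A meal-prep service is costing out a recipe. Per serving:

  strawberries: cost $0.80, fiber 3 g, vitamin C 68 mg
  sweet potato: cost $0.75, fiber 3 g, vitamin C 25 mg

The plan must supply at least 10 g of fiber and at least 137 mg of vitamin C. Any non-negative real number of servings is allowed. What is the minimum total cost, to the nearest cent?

Check every corner: each single food scaled to meet both minima, and each pair solved so both constraints bind.
strawberries only: max(10/3, 137/68) = 3.333 servings → $2.67.
sweet potato only: max(10/3, 137/25) = 5.48 servings → $4.11.
strawberries + sweet potato with both tight: 1.248 servings and 2.085 servings → $2.56.
The minimum over all feasible corners is $2.56.

$2.56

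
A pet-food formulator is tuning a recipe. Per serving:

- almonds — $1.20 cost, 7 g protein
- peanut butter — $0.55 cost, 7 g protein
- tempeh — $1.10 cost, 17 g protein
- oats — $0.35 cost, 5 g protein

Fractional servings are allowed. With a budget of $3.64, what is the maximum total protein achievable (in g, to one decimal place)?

56.3 g

Protein per dollar: tempeh 15.45, oats 14.29, peanut butter 12.73, almonds 5.833.
With no serving limits, spend the whole cost allowance on tempeh: $3.64 / $1.10 × 17 g = 56.3 g.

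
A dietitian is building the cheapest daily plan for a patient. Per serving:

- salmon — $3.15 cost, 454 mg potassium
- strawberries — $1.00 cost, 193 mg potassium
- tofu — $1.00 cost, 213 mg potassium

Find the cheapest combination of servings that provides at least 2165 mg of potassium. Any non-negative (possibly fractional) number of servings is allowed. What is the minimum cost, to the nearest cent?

$10.16

Cost per mg of potassium: tofu $0.0047, strawberries $0.0052, salmon $0.0069.
With no serving limits, use only tofu: 2165 mg / 213 mg = 10.16 servings × $1.00 = $10.16.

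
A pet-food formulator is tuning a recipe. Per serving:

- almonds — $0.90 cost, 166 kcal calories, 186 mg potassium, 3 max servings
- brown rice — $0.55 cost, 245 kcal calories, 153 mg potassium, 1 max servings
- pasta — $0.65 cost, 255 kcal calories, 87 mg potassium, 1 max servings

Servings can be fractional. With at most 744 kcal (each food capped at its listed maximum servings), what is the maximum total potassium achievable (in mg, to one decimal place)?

Potassium per kcal: almonds 1.12, brown rice 0.6245, pasta 0.3412.
Take 3 servings of almonds: uses 498 kcal, +558.0 mg potassium (running total 558.0 mg).
Take 1 serving of brown rice: uses 245 kcal, +153.0 mg potassium (running total 711.0 mg).
Take 0.003922 servings of pasta: uses 1 kcal, +0.3 mg potassium (running total 711.3 mg).
Filling greedily by potassium-per-kcal is optimal for one linear limit, giving 711.3 mg.

711.3 mg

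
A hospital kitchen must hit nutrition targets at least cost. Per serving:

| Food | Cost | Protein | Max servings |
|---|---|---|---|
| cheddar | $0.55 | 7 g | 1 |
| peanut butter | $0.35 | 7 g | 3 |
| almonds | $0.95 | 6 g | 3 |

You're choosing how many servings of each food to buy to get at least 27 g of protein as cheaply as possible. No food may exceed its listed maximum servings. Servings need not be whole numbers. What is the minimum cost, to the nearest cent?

$1.52

Cost per g of protein: peanut butter $0.0500, cheddar $0.0786, almonds $0.1583.
Take 3 servings of peanut butter: +21.0 g protein for $1.05 (total $1.05, still need 6.0 g).
Take 0.8571 servings of cheddar: +6.0 g protein for $0.47 (total $1.52, still need 0.0 g).
Filling from the cheapest source first is optimal under one linear minimum: $1.52.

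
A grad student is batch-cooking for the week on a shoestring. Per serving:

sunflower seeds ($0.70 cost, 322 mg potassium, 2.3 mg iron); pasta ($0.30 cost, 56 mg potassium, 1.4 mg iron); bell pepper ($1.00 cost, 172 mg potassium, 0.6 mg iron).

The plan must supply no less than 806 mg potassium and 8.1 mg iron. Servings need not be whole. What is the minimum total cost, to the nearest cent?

$2.17

Two binding constraints pin down two serving amounts, so the optimal mix uses at most two foods. The candidates are each food alone (scaled to the tighter of potassium/iron) and each pair with both constraints tight.
sunflower seeds only: max(806/322, 8.1/2.3) = 3.522 servings → $2.47.
pasta only: max(806/56, 8.1/1.4) = 14.39 servings → $4.32.
bell pepper only: max(806/172, 8.1/0.6) = 13.5 servings → $13.50.
sunflower seeds + pasta with both tight: 2.096 servings and 2.343 servings → $2.17.
sunflower seeds + bell pepper with both targets exact would need a negative amount; discard.
pasta + bell pepper with both tight: 4.39 servings and 3.257 servings → $4.57.
So the least-cost plan costs $2.17.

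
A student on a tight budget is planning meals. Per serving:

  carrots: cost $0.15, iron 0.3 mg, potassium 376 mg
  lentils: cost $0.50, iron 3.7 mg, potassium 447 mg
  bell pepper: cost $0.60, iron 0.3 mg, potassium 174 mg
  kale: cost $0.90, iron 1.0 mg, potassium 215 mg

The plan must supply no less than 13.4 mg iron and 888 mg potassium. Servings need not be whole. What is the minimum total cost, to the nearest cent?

Check every corner: each single food scaled to meet both minima, and each pair solved so both constraints bind.
carrots only: max(13.4/0.3, 888/376) = 44.67 servings → $6.70.
lentils only: max(13.4/3.7, 888/447) = 3.622 servings → $1.81.
bell pepper only: max(13.4/0.3, 888/174) = 44.67 servings → $26.80.
kale only: max(13.4/1.0, 888/215) = 13.4 servings → $12.06.
carrots + lentils with both targets exact would need a negative amount; discard.
carrots + bell pepper with both targets exact would need a negative amount; discard.
carrots + kale: intersection lies outside the first quadrant.
lentils + bell pepper: intersection lies outside the first quadrant.
lentils + kale: intersection lies outside the first quadrant.
bell pepper + kale: intersection lies outside the first quadrant.
So the least-cost plan costs $1.81.

$1.81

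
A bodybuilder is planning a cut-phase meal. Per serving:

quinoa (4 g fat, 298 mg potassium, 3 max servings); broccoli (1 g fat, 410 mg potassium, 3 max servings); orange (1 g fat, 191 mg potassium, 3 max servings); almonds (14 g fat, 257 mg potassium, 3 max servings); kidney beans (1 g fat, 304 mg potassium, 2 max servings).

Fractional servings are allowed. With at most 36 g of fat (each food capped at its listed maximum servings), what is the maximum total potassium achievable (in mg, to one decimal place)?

Potassium per g fat: broccoli 410, kidney beans 304, orange 191, quinoa 74.5, almonds 18.36.
Take 3 servings of broccoli: uses 3 g fat, +1230.0 mg potassium (running total 1230.0 mg).
Take 2 servings of kidney beans: uses 2 g fat, +608.0 mg potassium (running total 1838.0 mg).
Take 3 servings of orange: uses 3 g fat, +573.0 mg potassium (running total 2411.0 mg).
Take 3 servings of quinoa: uses 12 g fat, +894.0 mg potassium (running total 3305.0 mg).
Take 1.143 servings of almonds: uses 16 g fat, +293.7 mg potassium (running total 3598.7 mg).
Filling greedily by potassium-per-g fat is optimal for one linear limit, giving 3598.7 mg.

3598.7 mg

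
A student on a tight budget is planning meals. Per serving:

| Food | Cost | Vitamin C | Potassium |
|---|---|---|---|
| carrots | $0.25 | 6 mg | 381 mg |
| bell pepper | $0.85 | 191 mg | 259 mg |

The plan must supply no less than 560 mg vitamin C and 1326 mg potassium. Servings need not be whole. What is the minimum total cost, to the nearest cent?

$2.83

carrots only: max(560/6, 1326/381) = 93.33 servings → $23.33.
bell pepper only: max(560/191, 1326/259) = 5.12 servings → $4.35.
carrots + bell pepper with both tight: 1.52 servings and 2.884 servings → $2.83.
The minimum over all feasible corners is $2.83.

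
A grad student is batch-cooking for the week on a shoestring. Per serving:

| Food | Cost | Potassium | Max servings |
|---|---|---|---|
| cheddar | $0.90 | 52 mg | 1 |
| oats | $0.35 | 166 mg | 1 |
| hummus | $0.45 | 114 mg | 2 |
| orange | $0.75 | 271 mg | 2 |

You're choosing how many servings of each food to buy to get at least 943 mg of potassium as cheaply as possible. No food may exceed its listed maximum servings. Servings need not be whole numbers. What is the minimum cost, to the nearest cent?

$2.87

Cost per mg of potassium: oats $0.0021, orange $0.0028, hummus $0.0039, cheddar $0.0173.
Take 1 serving of oats: +166.0 mg potassium for $0.35 (total $0.35, still need 777.0 mg).
Take 2 servings of orange: +542.0 mg potassium for $1.50 (total $1.85, still need 235.0 mg).
Take 2 servings of hummus: +228.0 mg potassium for $0.90 (total $2.75, still need 7.0 mg).
Take 0.1346 servings of cheddar: +7.0 mg potassium for $0.12 (total $2.87, still need 0.0 mg).
Greedy by cheapest-per-mg is optimal for a single linear constraint, so the minimum cost is $2.87.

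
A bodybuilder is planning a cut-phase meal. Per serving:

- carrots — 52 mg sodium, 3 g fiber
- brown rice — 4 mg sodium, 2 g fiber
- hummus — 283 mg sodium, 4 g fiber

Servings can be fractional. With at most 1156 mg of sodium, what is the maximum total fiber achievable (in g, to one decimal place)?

578.0 g

Fiber per mg sodium: brown rice 0.5, carrots 0.05769, hummus 0.01413.
With no serving limits, spend the whole sodium allowance on brown rice: 1156 mg / 4 mg × 2 g = 578.0 g.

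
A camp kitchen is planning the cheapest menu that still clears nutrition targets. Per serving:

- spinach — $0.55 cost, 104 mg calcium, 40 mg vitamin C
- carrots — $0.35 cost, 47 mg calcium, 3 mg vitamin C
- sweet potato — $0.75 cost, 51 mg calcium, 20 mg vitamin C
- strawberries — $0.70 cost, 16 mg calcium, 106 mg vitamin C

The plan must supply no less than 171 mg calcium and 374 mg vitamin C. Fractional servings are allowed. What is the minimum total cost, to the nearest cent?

$2.80

Compare the cost at each extreme point of the feasible region.
spinach only: max(171/104, 374/40) = 9.35 servings → $5.14.
carrots only: max(171/47, 374/3) = 124.7 servings → $43.63.
sweet potato only: max(171/51, 374/20) = 18.7 servings → $14.03.
strawberries only: max(171/16, 374/106) = 10.69 servings → $7.48.
spinach + carrots with both targets exact would need a negative amount; discard.
spinach + sweet potato with both targets exact would need a negative amount; discard.
spinach + strawberries with both tight: 1.169 servings and 3.087 servings → $2.80.
carrots + sweet potato: the both-tight solution has a negative serving — not a feasible corner.
carrots + strawberries with both tight: 2.461 servings and 3.459 servings → $3.28.
sweet potato + strawberries with both tight: 2.387 servings and 3.078 servings → $3.95.
The minimum over all feasible corners is $2.80.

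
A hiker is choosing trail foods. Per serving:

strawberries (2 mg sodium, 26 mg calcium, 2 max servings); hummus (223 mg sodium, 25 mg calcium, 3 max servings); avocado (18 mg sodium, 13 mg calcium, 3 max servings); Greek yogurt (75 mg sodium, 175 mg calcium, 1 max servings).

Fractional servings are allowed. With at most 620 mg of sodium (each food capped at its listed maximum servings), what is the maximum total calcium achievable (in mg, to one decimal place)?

Calcium per mg sodium: strawberries 13, Greek yogurt 2.333, avocado 0.7222, hummus 0.1121.
Take 2 servings of strawberries: uses 4 mg sodium, +52.0 mg calcium (running total 52.0 mg).
Take 1 serving of Greek yogurt: uses 75 mg sodium, +175.0 mg calcium (running total 227.0 mg).
Take 3 servings of avocado: uses 54 mg sodium, +39.0 mg calcium (running total 266.0 mg).
Take 2.184 servings of hummus: uses 487 mg sodium, +54.6 mg calcium (running total 320.6 mg).
Greedy by best ratio exhausts the sodium allowance optimally: 320.6 mg.

320.6 mg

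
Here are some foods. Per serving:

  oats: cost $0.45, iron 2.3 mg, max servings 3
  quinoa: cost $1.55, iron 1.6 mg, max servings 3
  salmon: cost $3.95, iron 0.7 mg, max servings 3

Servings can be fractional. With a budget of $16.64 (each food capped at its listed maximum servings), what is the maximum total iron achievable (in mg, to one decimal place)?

13.6 mg

Iron per dollar: oats 5.111, quinoa 1.032, salmon 0.1772.
Take 3 servings of oats: spends $1.35, +6.9 mg iron (running total 6.9 mg).
Take 3 servings of quinoa: spends $4.65, +4.8 mg iron (running total 11.7 mg).
Take 2.694 servings of salmon: spends $10.64, +1.9 mg iron (running total 13.6 mg).
Filling greedily by iron-per-dollar is optimal for one linear limit, giving 13.6 mg.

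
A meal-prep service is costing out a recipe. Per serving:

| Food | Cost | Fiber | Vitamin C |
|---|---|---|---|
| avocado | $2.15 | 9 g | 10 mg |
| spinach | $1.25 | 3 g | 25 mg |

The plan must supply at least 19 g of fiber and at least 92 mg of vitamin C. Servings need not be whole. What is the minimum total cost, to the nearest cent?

$6.28

An LP optimum is at a vertex; with two nutrient constraints at most two foods are used. Check each candidate.
avocado only: max(19/9, 92/10) = 9.2 servings → $19.78.
spinach only: max(19/3, 92/25) = 6.333 servings → $7.92.
avocado + spinach with both tight: 1.021 servings and 3.272 servings → $6.28.
Cheapest feasible corner: $6.28.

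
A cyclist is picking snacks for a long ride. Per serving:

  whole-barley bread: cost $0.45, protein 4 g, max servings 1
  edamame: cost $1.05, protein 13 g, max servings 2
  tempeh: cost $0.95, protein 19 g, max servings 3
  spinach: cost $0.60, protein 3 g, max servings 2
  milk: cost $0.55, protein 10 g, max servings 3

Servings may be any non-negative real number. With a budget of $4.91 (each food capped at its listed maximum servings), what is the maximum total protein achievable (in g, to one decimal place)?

Protein per dollar: tempeh 20, milk 18.18, edamame 12.38, whole-barley bread 8.889, spinach 5.
Take 3 servings of tempeh: spends $2.85, +57.0 g protein (running total 57.0 g).
Take 3 servings of milk: spends $1.65, +30.0 g protein (running total 87.0 g).
Take 0.3905 servings of edamame: spends $0.41, +5.1 g protein (running total 92.1 g).
Greedy by best ratio exhausts the cost allowance optimally: 92.1 g.

92.1 g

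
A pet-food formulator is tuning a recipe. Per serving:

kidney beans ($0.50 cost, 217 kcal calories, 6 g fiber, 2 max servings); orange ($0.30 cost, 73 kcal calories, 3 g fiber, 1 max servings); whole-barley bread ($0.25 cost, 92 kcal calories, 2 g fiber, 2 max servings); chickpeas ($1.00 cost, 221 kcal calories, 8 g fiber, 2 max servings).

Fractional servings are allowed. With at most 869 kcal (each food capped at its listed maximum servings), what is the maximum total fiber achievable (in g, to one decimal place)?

Fiber per kcal: orange 0.0411, chickpeas 0.0362, kidney beans 0.02765, whole-barley bread 0.02174.
Take 1 serving of orange: uses 73 kcal, +3.0 g fiber (running total 3.0 g).
Take 2 servings of chickpeas: uses 442 kcal, +16.0 g fiber (running total 19.0 g).
Take 1.631 servings of kidney beans: uses 354 kcal, +9.8 g fiber (running total 28.8 g).
Greedy by best ratio exhausts the calories allowance optimally: 28.8 g.

28.8 g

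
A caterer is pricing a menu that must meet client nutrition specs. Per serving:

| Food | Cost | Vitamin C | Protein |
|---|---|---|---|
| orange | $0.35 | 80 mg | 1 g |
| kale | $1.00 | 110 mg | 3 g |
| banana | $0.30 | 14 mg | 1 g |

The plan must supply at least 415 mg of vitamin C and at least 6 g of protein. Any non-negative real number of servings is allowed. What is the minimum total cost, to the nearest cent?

$2.05

An LP optimum is at a vertex; with two nutrient constraints at most two foods are used. Check each candidate.
orange only: max(415/80, 6/1) = 6 servings → $2.10.
kale only: max(415/110, 6/3) = 3.773 servings → $3.77.
banana only: max(415/14, 6/1) = 29.64 servings → $8.89.
orange + kale with both tight: 4.5 servings and 0.5 servings → $2.08.
orange + banana with both tight: 5.015 servings and 0.9848 servings → $2.05.
kale + banana: the both-tight solution has a negative serving — not a feasible corner.
Cheapest feasible corner: $2.05.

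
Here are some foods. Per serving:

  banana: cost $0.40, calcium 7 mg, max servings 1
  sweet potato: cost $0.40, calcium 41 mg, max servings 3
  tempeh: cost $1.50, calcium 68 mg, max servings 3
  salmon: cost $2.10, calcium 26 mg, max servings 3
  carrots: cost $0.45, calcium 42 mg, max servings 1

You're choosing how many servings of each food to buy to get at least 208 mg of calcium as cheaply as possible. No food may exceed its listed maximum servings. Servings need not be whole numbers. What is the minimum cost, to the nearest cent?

Cost per mg of calcium: sweet potato $0.0098, carrots $0.0107, tempeh $0.0221, banana $0.0571, salmon $0.0808.
Take 3 servings of sweet potato: +123.0 mg calcium for $1.20 (total $1.20, still need 85.0 mg).
Take 1 serving of carrots: +42.0 mg calcium for $0.45 (total $1.65, still need 43.0 mg).
Take 0.6324 servings of tempeh: +43.0 mg calcium for $0.95 (total $2.60, still need 0.0 mg).
Greedy by cheapest-per-mg is optimal for a single linear constraint, so the minimum cost is $2.60.

$2.60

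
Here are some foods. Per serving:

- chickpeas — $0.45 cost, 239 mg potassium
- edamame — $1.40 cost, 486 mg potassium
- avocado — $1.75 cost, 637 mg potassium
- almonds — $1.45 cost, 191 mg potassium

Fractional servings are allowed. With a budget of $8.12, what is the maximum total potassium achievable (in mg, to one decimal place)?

4312.6 mg

Potassium per dollar: chickpeas 531.1, avocado 364, edamame 347.1, almonds 131.7.
With no serving limits, spend the whole cost allowance on chickpeas: $8.12 / $0.45 × 239 mg = 4312.6 mg.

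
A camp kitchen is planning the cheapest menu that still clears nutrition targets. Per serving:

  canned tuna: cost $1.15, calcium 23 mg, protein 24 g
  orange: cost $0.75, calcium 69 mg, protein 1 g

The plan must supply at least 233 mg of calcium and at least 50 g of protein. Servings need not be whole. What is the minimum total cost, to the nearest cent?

This is a tiny linear program; its minimum lies at a vertex of the feasible set. List the vertices and price them.
canned tuna only: max(233/23, 50/24) = 10.13 servings → $11.65.
orange only: max(233/69, 50/1) = 50 servings → $37.50.
canned tuna + orange with both tight: 1.97 servings and 2.72 servings → $4.31.
Cheapest feasible corner: $4.31.

$4.31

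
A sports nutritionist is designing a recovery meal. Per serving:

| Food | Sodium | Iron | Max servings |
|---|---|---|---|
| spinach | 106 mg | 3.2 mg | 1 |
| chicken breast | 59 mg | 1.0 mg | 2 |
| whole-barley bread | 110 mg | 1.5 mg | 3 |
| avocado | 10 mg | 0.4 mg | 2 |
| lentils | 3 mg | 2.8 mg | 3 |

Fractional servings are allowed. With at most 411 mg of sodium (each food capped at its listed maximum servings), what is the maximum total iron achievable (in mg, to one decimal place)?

Iron per mg sodium: lentils 0.9333, avocado 0.04, spinach 0.03019, chicken breast 0.01695, whole-barley bread 0.01364.
Take 3 servings of lentils: uses 9 mg sodium, +8.4 mg iron (running total 8.4 mg).
Take 2 servings of avocado: uses 20 mg sodium, +0.8 mg iron (running total 9.2 mg).
Take 1 serving of spinach: uses 106 mg sodium, +3.2 mg iron (running total 12.4 mg).
Take 2 servings of chicken breast: uses 118 mg sodium, +2.0 mg iron (running total 14.4 mg).
Take 1.436 servings of whole-barley bread: uses 158 mg sodium, +2.2 mg iron (running total 16.6 mg).
Greedy by best ratio exhausts the sodium allowance optimally: 16.6 mg.

16.6 mg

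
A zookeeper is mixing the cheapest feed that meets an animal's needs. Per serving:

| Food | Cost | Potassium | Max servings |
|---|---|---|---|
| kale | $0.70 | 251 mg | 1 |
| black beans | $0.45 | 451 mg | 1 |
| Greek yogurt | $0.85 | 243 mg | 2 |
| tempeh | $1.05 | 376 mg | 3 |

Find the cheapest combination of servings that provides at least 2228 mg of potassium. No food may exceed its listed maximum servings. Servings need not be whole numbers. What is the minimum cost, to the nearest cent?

Cost per mg of potassium: black beans $0.0010, kale $0.0028, tempeh $0.0028, Greek yogurt $0.0035.
Take 1 serving of black beans: +451.0 mg potassium for $0.45 (total $0.45, still need 1777.0 mg).
Take 1 serving of kale: +251.0 mg potassium for $0.70 (total $1.15, still need 1526.0 mg).
Take 3 servings of tempeh: +1128.0 mg potassium for $3.15 (total $4.30, still need 398.0 mg).
Take 1.638 servings of Greek yogurt: +398.0 mg potassium for $1.39 (total $5.69, still need 0.0 mg).
Filling from the cheapest source first is optimal under one linear minimum: $5.69.

$5.69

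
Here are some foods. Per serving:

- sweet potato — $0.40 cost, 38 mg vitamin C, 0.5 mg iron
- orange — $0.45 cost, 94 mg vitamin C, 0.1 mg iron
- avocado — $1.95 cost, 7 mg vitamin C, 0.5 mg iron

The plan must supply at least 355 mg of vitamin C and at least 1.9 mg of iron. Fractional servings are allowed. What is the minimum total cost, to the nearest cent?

sweet potato only: max(355/38, 1.9/0.5) = 9.342 servings → $3.74.
orange only: max(355/94, 1.9/0.1) = 19 servings → $8.55.
avocado only: max(355/7, 1.9/0.5) = 50.71 servings → $98.89.
sweet potato + orange with both tight: 3.312 servings and 2.438 servings → $2.42.
sweet potato + avocado with both targets exact would need a negative amount; discard.
orange + avocado with both tight: 3.546 servings and 3.091 servings → $7.62.
Cheapest feasible corner: $2.42.

$2.42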